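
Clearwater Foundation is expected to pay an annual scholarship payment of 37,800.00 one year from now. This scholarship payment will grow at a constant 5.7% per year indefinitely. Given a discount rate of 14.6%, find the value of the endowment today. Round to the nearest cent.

424719.10

Growing perpetuity: P = D₁ / (r − g) = 37,800.0000 / (0.146 − 0.057) = 424,719.10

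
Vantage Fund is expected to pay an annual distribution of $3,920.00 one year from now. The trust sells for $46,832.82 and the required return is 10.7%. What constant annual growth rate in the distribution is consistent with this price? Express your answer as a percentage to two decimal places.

2.33%

P = D₁/(r−g) ⇒ g = r − D₁/P = 0.107 − $3,920.00/$46,832.82 = 0.023298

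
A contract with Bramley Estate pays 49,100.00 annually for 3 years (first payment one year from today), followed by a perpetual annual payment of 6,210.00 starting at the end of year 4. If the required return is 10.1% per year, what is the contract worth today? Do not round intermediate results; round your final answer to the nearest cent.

167958.73

PV of 3-year annuity: 49,100.00 × [1 − (1+0.101)^−3] / 0.101 = 121889.78724
Perpetuity value at year 3: 6,210.00 / 0.101 = 61485.14851
PV of perpetuity: 61485.14851 / (1+0.101)^3 = 46068.94528
Total PV = 121889.78724 + 46068.94528 = 167958.73252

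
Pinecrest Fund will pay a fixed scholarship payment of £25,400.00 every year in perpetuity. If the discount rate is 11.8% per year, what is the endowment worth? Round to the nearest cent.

£215254.24

Level perpetuity: PV = C / r = £25,400.00 / 0.118 = £215,254.24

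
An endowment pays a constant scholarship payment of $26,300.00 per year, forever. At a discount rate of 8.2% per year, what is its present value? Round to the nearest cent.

Level perpetuity: PV = C / r = $26,300.00 / 0.082 = $320,731.71

$320731.71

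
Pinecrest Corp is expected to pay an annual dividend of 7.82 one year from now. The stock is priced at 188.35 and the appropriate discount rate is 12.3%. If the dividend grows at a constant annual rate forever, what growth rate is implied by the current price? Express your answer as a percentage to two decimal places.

P = D₁/(r−g) ⇒ g = r − D₁/P = 0.123 − 7.82/188.35 = 0.081482

8.15%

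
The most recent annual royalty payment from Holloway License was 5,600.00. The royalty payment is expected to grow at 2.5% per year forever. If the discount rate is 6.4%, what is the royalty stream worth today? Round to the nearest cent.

D₁ = D₀ × (1 + g) = 5,600.00 × 1.025 = 5,740.0000
Growing perpetuity: P = D₁ / (r − g) = 5,740.0000 / (0.064 − 0.025) = 147,179.49

147179.49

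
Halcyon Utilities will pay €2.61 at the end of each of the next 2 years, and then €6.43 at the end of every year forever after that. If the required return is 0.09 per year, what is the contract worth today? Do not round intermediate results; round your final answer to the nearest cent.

€64.72

PV of 2-year annuity: €2.61 × [1 − (1+0.09)^−2] / 0.09 = 4.59128
Perpetuity value at year 2: €6.43 / 0.09 = 71.44444
PV of perpetuity: 71.44444 / (1+0.09)^2 = 60.13336
Total PV = 4.59128 + 60.13336 = 64.72464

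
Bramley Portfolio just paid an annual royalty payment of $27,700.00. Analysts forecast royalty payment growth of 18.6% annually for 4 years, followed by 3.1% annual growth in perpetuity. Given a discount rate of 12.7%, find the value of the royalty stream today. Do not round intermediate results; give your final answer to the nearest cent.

D_1 = 32852.20000
D_2 = 38962.70920
D_3 = 46209.77311
D_4 = 54804.79091
Terminal value at year 4: TV = D_4×(1+g_2)/(r−g_2) = 56503.73943/0.096 = 588580.61904
P_0 = D_1/(1+r)^1 + D_2/(1+r)^2 + D_3/(1+r)^3 + D_4/(1+r)^4 + TV/(1+r)^4
    = 29150.13310 + 30676.18266 + 32282.12301 + 33972.13655 + 364846.59144 = 490927.16675

$490927.17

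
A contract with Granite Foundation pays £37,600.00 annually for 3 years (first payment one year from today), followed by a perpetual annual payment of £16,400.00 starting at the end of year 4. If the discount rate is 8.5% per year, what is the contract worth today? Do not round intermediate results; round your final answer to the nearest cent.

PV of 3-year annuity: £37,600.00 × [1 − (1+0.085)^−3] / 0.085 = 96031.24116
Perpetuity value at year 3: £16,400.00 / 0.085 = 192941.17647
PV of perpetuity: 192941.17647 / (1+0.085)^3 = 151055.20958
Total PV = 96031.24116 + 151055.20958 = 247086.45074

£247086.45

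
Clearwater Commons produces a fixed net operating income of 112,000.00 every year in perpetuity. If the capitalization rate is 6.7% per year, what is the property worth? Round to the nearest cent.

1671641.79

Level perpetuity: PV = C / r = 112,000.00 / 0.067 = 1,671,641.79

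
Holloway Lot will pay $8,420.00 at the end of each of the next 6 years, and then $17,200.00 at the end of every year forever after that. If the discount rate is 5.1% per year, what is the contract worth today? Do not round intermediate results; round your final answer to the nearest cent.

$292832.49

PV of 6-year annuity: $8,420.00 × [1 − (1+0.051)^−6] / 0.051 = 42600.99227
Perpetuity value at year 6: $17,200.00 / 0.051 = 337254.90196
PV of perpetuity: 337254.90196 / (1+0.051)^6 = 250231.49733
Total PV = 42600.99227 + 250231.49733 = 292832.48960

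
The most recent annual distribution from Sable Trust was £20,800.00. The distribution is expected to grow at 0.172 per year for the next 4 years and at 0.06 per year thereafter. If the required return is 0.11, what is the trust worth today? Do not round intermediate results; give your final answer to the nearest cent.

D_1 = 24377.60000
D_2 = 28570.54720
D_3 = 33484.68132
D_4 = 39244.04651
Terminal value at year 4: TV = D_4×(1+g_2)/(r−g_2) = 41598.68930/0.05 = 831973.78591
P_0 = D_1/(1+r)^1 + D_2/(1+r)^2 + D_3/(1+r)^3 + D_4/(1+r)^4 + TV/(1+r)^4
    = 21961.80180 + 23188.49704 + 24483.71039 + 25851.26898 + 548046.90246 = 643532.18066

£643532.18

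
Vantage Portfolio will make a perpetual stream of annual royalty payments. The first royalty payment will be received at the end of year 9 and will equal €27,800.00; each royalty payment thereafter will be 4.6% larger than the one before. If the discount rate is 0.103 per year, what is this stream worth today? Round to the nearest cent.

Value at end of year 8: C₁ / (r − g) = €27,800.00 / (0.103 − 0.046) = €487,719.2982
Discount to today: PV = €487,719.2982 / (1 + 0.103)^8 = €487,719.2982 / 2.190807 = €222,620.85

€222620.85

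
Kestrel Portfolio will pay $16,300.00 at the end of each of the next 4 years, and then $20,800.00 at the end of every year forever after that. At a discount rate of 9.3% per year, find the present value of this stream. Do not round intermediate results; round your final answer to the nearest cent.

PV of 4-year annuity: $16,300.00 × [1 − (1+0.093)^−4] / 0.093 = 52461.56674
Perpetuity value at year 4: $20,800.00 / 0.093 = 223655.91398
PV of perpetuity: 223655.91398 / (1+0.093)^4 = 156711.09262
Total PV = 52461.56674 + 156711.09262 = 209172.65936

$209172.66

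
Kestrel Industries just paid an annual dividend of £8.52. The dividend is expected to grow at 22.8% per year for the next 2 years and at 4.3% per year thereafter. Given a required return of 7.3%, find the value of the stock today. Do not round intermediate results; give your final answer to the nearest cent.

£408.88

D_1 = 10.46256
D_2 = 12.84802
Terminal value at year 2: TV = D_2×(1+g_2)/(r−g_2) = 13.40049/0.03 = 446.68296
P_0 = D_1/(1+r)^1 + D_2/(1+r)^2 + TV/(1+r)^2
    = 9.75075 + 11.15930 + 387.97160 = 408.88166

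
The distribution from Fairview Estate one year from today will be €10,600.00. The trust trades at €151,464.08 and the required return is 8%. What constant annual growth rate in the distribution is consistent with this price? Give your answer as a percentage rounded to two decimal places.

P = D₁/(r−g) ⇒ g = r − D₁/P = 0.08 − €10,600.00/€151,464.08 = 0.010016

1.00%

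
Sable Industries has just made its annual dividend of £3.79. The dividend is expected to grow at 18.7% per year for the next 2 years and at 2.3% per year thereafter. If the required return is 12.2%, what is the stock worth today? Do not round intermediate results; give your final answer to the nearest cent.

D_1 = 4.49873
D_2 = 5.33999
Terminal value at year 2: TV = D_2×(1+g_2)/(r−g_2) = 5.46281/0.099 = 55.17992
P_0 = D_1/(1+r)^1 + D_2/(1+r)^2 + TV/(1+r)^2
    = 4.00956 + 4.24185 + 43.83241 = 52.08382

£52.08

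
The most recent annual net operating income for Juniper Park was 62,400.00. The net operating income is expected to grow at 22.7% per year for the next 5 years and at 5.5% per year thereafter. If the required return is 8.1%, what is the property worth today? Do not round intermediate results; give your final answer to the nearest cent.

D_1 = 76564.80000
D_2 = 93945.00960
D_3 = 115270.52678
D_4 = 141436.93636
D_5 = 173543.12091
Terminal value at year 5: TV = D_5×(1+g_2)/(r−g_2) = 183087.99256/0.026 = 7041845.86775
P_0 = D_1/(1+r)^1 + D_2/(1+r)^2 + D_3/(1+r)^3 + D_4/(1+r)^4 + D_5/(1+r)^5 + TV/(1+r)^5
    = 70827.75208 + 80393.75745 + 91251.74874 + 103576.22175 + 117565.23967 + 4770435.68661 = 5234050.40630

5234050.41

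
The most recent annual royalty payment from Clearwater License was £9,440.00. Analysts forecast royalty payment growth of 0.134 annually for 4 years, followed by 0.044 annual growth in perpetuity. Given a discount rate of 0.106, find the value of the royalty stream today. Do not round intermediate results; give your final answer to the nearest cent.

£215887.18

D_1 = 10704.96000
D_2 = 12139.42464
D_3 = 13766.10754
D_4 = 15610.76595
Terminal value at year 4: TV = D_4×(1+g_2)/(r−g_2) = 16297.63965/0.062 = 262865.15571
P_0 = D_1/(1+r)^1 + D_2/(1+r)^2 + D_3/(1+r)^3 + D_4/(1+r)^4 + TV/(1+r)^4
    = 9678.98734 + 9924.02500 + 10175.26614 + 10432.86781 + 175676.03215 = 215887.17843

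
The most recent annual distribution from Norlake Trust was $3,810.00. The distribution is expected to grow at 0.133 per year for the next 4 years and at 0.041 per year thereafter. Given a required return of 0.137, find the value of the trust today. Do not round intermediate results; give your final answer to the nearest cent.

D_1 = 4316.73000
D_2 = 4890.85509
D_3 = 5541.33882
D_4 = 6278.33688
Terminal value at year 4: TV = D_4×(1+g_2)/(r−g_2) = 6535.74869/0.096 = 68080.71554
P_0 = D_1/(1+r)^1 + D_2/(1+r)^2 + D_3/(1+r)^3 + D_4/(1+r)^4 + TV/(1+r)^4
    = 3796.59631 + 3783.23977 + 3769.93022 + 3756.66749 + 40736.36308 = 55842.79686

$55842.80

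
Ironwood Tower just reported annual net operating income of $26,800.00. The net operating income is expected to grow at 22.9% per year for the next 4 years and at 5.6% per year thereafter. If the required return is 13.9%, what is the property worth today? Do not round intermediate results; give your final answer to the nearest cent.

D_1 = 32937.20000
D_2 = 40479.81880
D_3 = 49749.69731
D_4 = 61142.37799
Terminal value at year 4: TV = D_4×(1+g_2)/(r−g_2) = 64566.35116/0.083 = 777907.84525
P_0 = D_1/(1+r)^1 + D_2/(1+r)^2 + D_3/(1+r)^3 + D_4/(1+r)^4 + TV/(1+r)^4
    = 28917.64706 + 31202.62356 + 33668.15132 + 36328.49690 + 462203.52689 = 592320.44573

$592320.45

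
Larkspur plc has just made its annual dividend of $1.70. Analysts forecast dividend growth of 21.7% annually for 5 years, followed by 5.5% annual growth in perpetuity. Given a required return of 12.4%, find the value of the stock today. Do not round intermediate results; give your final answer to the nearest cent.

$49.54

D_1 = 2.06890
D_2 = 2.51785
D_3 = 3.06423
D_4 = 3.72916
D_5 = 4.53839
Terminal value at year 5: TV = D_5×(1+g_2)/(r−g_2) = 4.78800/0.069 = 69.39133
P_0 = D_1/(1+r)^1 + D_2/(1+r)^2 + D_3/(1+r)^3 + D_4/(1+r)^4 + D_5/(1+r)^5 + TV/(1+r)^5
    = 1.84066 + 1.99295 + 2.15785 + 2.33639 + 2.52971 + 38.67886 = 49.53642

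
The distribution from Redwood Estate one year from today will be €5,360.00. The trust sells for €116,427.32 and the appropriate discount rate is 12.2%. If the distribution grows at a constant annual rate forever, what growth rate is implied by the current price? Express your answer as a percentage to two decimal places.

P = D₁/(r−g) ⇒ g = r − D₁/P = 0.122 − €5,360.00/€116,427.32 = 0.075963

7.60%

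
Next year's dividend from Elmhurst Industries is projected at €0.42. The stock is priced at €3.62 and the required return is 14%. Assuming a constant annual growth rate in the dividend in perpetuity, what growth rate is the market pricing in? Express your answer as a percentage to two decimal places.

2.40%

P = D₁/(r−g) ⇒ g = r − D₁/P = 0.14 − €0.42/€3.62 = 0.023978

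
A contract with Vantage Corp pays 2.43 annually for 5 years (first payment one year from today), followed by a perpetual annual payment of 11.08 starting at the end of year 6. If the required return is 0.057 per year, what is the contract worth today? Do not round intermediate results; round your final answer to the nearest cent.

PV of 5-year annuity: 2.43 × [1 − (1+0.057)^−5] / 0.057 = 10.32013
Perpetuity value at year 5: 11.08 / 0.057 = 194.38596
PV of perpetuity: 194.38596 / (1+0.057)^5 = 147.32959
Total PV = 10.32013 + 147.32959 = 157.64971

157.65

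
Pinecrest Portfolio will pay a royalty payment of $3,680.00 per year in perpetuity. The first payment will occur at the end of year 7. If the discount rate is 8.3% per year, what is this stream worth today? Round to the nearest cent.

Value at end of year 6: C / r = $3,680.00 / 0.083 = $44,337.3494
Discount to today: PV = $44,337.3494 / (1 + 0.083)^6 = $44,337.3494 / 1.613507 = $27,478.88

$27478.88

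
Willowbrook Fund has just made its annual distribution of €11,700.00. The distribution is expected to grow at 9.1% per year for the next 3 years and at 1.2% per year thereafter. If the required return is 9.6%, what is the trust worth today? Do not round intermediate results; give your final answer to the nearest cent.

D_1 = 12764.70000
D_2 = 13926.28770
D_3 = 15193.57988
Terminal value at year 3: TV = D_3×(1+g_2)/(r−g_2) = 15375.90284/0.084 = 183046.46237
P_0 = D_1/(1+r)^1 + D_2/(1+r)^2 + D_3/(1+r)^3 + TV/(1+r)^3
    = 11646.62409 + 11593.49168 + 11540.60166 + 139036.77240 = 173817.48983

€173817.49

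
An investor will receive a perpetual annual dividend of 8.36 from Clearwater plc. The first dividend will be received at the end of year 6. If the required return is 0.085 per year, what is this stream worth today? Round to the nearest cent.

Value at end of year 5: C / r = 8.36 / 0.085 = 98.3529
Discount to today: PV = 98.3529 / (1 + 0.085)^5 = 98.3529 / 1.503657 = 65.41

65.41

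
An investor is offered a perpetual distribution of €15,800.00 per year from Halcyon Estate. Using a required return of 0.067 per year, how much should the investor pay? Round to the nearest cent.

Level perpetuity: PV = C / r = €15,800.00 / 0.067 = €235,820.90

€235820.90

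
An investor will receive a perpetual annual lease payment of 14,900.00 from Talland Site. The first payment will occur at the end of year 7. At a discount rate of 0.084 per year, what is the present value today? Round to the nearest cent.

Value at end of year 6: C / r = 14,900.00 / 0.084 = 177,380.9524
Discount to today: PV = 177,380.9524 / (1 + 0.084)^6 = 177,380.9524 / 1.622466 = 109,327.97

109327.97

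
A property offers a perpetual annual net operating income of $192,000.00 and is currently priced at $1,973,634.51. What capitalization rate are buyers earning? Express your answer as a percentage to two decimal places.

9.73%

P = C/r ⇒ r = C/P = $192,000.00/$1,973,634.51 = 0.097282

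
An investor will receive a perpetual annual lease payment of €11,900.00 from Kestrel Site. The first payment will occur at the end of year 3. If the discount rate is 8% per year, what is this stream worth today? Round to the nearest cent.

Value at end of year 2: C / r = €11,900.00 / 0.08 = €148,750.0000
Discount to today: PV = €148,750.0000 / (1 + 0.08)^2 = €148,750.0000 / 1.166400 = €127,529.15

€127529.15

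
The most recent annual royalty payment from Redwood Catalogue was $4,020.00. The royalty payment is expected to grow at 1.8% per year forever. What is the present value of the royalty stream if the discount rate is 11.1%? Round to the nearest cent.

D₁ = D₀ × (1 + g) = $4,020.00 × 1.018 = $4,092.3600
Growing perpetuity: P = D₁ / (r − g) = $4,092.3600 / (0.111 − 0.018) = $44,003.87

$44003.87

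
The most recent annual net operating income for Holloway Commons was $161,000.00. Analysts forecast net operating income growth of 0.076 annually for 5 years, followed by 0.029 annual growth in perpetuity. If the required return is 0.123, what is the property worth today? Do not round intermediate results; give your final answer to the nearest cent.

D_1 = 173236.00000
D_2 = 186401.93600
D_3 = 200568.48314
D_4 = 215811.68785
D_5 = 232213.37613
Terminal value at year 5: TV = D_5×(1+g_2)/(r−g_2) = 238947.56404/0.094 = 2541995.36212
P_0 = D_1/(1+r)^1 + D_2/(1+r)^2 + D_3/(1+r)^3 + D_4/(1+r)^4 + D_5/(1+r)^5 + TV/(1+r)^5
    = 154261.79875 + 147805.60593 + 141619.61886 + 135692.52885 + 130013.50048 + 1423232.89354 = 2132625.94641

$2132625.95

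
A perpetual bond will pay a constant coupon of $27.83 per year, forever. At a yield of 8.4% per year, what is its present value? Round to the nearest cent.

$331.31

Level perpetuity: PV = C / r = $27.83 / 0.084 = $331.31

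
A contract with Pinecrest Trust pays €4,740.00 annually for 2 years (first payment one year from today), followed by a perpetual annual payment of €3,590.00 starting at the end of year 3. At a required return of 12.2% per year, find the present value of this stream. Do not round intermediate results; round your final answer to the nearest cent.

PV of 2-year annuity: €4,740.00 × [1 − (1+0.122)^−2] / 0.122 = 7989.83862
Perpetuity value at year 2: €3,590.00 / 0.122 = 29426.22951
PV of perpetuity: 29426.22951 / (1+0.122)^2 = 23374.85385
Total PV = 7989.83862 + 23374.85385 = 31364.69246

€31364.69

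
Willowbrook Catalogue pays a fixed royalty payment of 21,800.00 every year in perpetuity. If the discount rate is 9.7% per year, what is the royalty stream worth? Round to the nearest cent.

Level perpetuity: PV = C / r = 21,800.00 / 0.097 = 224,742.27

224742.27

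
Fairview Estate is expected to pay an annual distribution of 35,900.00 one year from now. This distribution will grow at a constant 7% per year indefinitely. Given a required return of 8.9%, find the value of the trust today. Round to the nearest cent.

1889473.68

Growing perpetuity: P = D₁ / (r − g) = 35,900.0000 / (0.089 − 0.07) = 1,889,473.68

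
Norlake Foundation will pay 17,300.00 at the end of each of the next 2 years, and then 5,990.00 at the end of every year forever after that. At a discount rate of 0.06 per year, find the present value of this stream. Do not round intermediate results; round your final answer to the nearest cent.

120569.00

PV of 2-year annuity: 17,300.00 × [1 − (1+0.06)^−2] / 0.06 = 31717.69313
Perpetuity value at year 2: 5,990.00 / 0.06 = 99833.33333
PV of perpetuity: 99833.33333 / (1+0.06)^2 = 88851.31126
Total PV = 31717.69313 + 88851.31126 = 120569.00439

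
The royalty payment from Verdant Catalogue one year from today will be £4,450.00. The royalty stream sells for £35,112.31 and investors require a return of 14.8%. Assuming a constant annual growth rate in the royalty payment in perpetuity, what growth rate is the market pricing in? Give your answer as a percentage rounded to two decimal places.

P = D₁/(r−g) ⇒ g = r − D₁/P = 0.148 − £4,450.00/£35,112.31 = 0.021264

2.13%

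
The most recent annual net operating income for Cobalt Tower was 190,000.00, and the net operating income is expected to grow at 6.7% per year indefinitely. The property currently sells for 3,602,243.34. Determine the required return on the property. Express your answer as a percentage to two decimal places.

12.33%

D₁ = 190,000.00 × 1.067 = 202,730.0000
P = D₁/(r − g) ⇒ r = D₁/P + g = 202,730.0000/3,602,243.34 + 0.067 = 0.056279 + 0.067 = 0.123279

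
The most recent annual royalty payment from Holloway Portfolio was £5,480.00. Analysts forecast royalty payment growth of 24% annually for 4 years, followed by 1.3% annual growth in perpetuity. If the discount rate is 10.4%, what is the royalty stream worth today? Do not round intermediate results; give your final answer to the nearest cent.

£126641.37

D_1 = 6795.20000
D_2 = 8426.04800
D_3 = 10448.29952
D_4 = 12955.89140
Terminal value at year 4: TV = D_4×(1+g_2)/(r−g_2) = 13124.31799/0.091 = 144223.27465
P_0 = D_1/(1+r)^1 + D_2/(1+r)^2 + D_3/(1+r)^3 + D_4/(1+r)^4 + TV/(1+r)^4
    = 6155.07246 + 6913.30603 + 7764.94518 + 8721.49639 + 97086.54777 = 126641.36783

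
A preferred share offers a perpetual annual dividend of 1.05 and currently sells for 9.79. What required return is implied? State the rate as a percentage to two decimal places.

10.73%

P = C/r ⇒ r = C/P = 1.05/9.79 = 0.107252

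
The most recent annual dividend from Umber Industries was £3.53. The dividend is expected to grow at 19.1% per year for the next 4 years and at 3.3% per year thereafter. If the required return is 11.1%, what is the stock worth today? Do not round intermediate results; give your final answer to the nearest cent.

D_1 = 4.20423
D_2 = 5.00724
D_3 = 5.96362
D_4 = 7.10267
Terminal value at year 4: TV = D_4×(1+g_2)/(r−g_2) = 7.33706/0.078 = 94.06487
P_0 = D_1/(1+r)^1 + D_2/(1+r)^2 + D_3/(1+r)^3 + D_4/(1+r)^4 + TV/(1+r)^4
    = 3.78419 + 4.05667 + 4.34878 + 4.66193 + 61.74066 = 78.59223

£78.59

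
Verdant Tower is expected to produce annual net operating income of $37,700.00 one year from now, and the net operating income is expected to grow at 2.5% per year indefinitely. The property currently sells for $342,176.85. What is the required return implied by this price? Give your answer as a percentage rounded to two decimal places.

13.52%

P = D₁/(r − g) ⇒ r = D₁/P + g = $37,700.0000/$342,176.85 + 0.025 = 0.110177 + 0.025 = 0.135177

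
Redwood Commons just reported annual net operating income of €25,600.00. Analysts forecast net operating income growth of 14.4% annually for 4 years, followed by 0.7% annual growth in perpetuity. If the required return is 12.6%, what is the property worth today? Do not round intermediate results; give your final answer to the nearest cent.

€337378.08

D_1 = 29286.40000
D_2 = 33503.64160
D_3 = 38328.16599
D_4 = 43847.42189
Terminal value at year 4: TV = D_4×(1+g_2)/(r−g_2) = 44154.35385/0.119 = 371044.99030
P_0 = D_1/(1+r)^1 + D_2/(1+r)^2 + D_3/(1+r)^3 + D_4/(1+r)^4 + TV/(1+r)^4
    = 26009.23623 + 26425.01443 + 26847.43918 + 27276.61671 + 230819.77335 = 337378.07990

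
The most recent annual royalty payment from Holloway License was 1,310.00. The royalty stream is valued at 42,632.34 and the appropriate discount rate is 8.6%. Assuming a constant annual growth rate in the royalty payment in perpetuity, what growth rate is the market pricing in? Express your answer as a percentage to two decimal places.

5.36%

P = D₀(1+g)/(r−g) ⇒ P(r−g) = D₀(1+g) ⇒ g(P+D₀) = P·r − D₀
g = (P·r − D₀)/(P + D₀) = (42,632.34×0.086 − 1,310.00) / (42,632.34 + 1,310.00) = 0.053624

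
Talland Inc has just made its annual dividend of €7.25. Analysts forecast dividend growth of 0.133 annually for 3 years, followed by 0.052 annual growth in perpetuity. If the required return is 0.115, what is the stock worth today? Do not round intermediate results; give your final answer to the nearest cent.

D_1 = 8.21425
D_2 = 9.30675
D_3 = 10.54454
Terminal value at year 3: TV = D_3×(1+g_2)/(r−g_2) = 11.09286/0.063 = 176.07712
P_0 = D_1/(1+r)^1 + D_2/(1+r)^2 + D_3/(1+r)^3 + TV/(1+r)^3
    = 7.36704 + 7.48597 + 7.60682 + 127.02182 = 149.48165

€149.48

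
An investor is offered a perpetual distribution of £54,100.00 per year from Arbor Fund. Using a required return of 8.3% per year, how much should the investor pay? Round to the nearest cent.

£651807.23

Level perpetuity: PV = C / r = £54,100.00 / 0.083 = £651,807.23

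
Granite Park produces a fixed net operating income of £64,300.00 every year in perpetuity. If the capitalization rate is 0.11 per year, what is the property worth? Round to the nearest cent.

£584545.45

Level perpetuity: PV = C / r = £64,300.00 / 0.11 = £584,545.45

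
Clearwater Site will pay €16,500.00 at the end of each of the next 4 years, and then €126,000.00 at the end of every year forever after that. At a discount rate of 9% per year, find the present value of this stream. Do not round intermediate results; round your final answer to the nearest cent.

€1045250.67

PV of 4-year annuity: €16,500.00 × [1 − (1+0.09)^−4] / 0.09 = 53455.37797
Perpetuity value at year 4: €126,000.00 / 0.09 = 1400000.00000
PV of perpetuity: 1400000.00000 / (1+0.09)^4 = 991795.29549
Total PV = 53455.37797 + 991795.29549 = 1045250.67346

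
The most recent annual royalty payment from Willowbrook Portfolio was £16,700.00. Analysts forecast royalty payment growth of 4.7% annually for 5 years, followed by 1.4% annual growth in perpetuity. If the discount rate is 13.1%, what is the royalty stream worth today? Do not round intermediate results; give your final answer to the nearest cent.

D_1 = 17484.90000
D_2 = 18306.69030
D_3 = 19167.10474
D_4 = 20067.95867
D_5 = 21011.15272
Terminal value at year 5: TV = D_5×(1+g_2)/(r−g_2) = 21305.30886/0.117 = 182096.65695
P_0 = D_1/(1+r)^1 + D_2/(1+r)^2 + D_3/(1+r)^3 + D_4/(1+r)^4 + D_5/(1+r)^5 + TV/(1+r)^5
    = 15459.68170 + 14311.48253 + 13248.56075 + 12264.58276 + 11353.68537 + 98398.60652 = 165036.59962

£165036.60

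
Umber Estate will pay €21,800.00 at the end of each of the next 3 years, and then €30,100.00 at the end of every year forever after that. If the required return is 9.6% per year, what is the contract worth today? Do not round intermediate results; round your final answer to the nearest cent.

PV of 3-year annuity: €21,800.00 × [1 − (1+0.096)^−3] / 0.096 = 54597.43372
Perpetuity value at year 3: €30,100.00 / 0.096 = 313541.66667
PV of perpetuity: 313541.66667 / (1+0.096)^3 = 238157.13662
Total PV = 54597.43372 + 238157.13662 = 292754.57034

€292754.57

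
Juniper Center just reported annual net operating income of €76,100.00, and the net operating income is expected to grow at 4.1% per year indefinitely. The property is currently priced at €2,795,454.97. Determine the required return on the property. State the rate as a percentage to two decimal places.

6.93%

D₁ = €76,100.00 × 1.041 = €79,220.1000
P = D₁/(r − g) ⇒ r = D₁/P + g = €79,220.1000/€2,795,454.97 + 0.041 = 0.028339 + 0.041 = 0.069339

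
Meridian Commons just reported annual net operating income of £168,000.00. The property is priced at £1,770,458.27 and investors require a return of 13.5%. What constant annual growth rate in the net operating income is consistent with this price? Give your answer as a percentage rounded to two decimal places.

P = D₀(1+g)/(r−g) ⇒ P(r−g) = D₀(1+g) ⇒ g(P+D₀) = P·r − D₀
g = (P·r − D₀)/(P + D₀) = (£1,770,458.27×0.135 − £168,000.00) / (£1,770,458.27 + £168,000.00) = 0.036633

3.66%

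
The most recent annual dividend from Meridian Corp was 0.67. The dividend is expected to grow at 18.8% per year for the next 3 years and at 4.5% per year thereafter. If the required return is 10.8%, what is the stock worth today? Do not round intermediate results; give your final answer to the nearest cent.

D_1 = 0.79596
D_2 = 0.94560
D_3 = 1.12337
Terminal value at year 3: TV = D_3×(1+g_2)/(r−g_2) = 1.17393/0.063 = 18.63373
P_0 = D_1/(1+r)^1 + D_2/(1+r)^2 + D_3/(1+r)^3 + TV/(1+r)^3
    = 0.71838 + 0.77024 + 0.82586 + 13.69874 = 16.01321

16.01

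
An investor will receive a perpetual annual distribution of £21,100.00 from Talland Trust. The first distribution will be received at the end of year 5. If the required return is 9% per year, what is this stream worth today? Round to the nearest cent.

Value at end of year 4: C / r = £21,100.00 / 0.09 = £234,444.4444
Discount to today: PV = £234,444.4444 / (1 + 0.09)^4 = £234,444.4444 / 1.411582 = £166,086.36

£166086.36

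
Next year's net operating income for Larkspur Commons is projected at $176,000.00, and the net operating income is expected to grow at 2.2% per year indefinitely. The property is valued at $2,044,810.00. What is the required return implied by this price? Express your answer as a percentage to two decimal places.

P = D₁/(r − g) ⇒ r = D₁/P + g = $176,000.0000/$2,044,810.00 + 0.022 = 0.086072 + 0.022 = 0.108072

10.81%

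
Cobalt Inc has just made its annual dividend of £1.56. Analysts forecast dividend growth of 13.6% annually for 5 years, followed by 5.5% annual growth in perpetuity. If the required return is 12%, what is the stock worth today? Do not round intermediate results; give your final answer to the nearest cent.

£35.32

D_1 = 1.77216
D_2 = 2.01317
D_3 = 2.28697
D_4 = 2.59799
D_5 = 2.95132
Terminal value at year 5: TV = D_5×(1+g_2)/(r−g_2) = 3.11364/0.065 = 47.90219
P_0 = D_1/(1+r)^1 + D_2/(1+r)^2 + D_3/(1+r)^3 + D_4/(1+r)^4 + D_5/(1+r)^5 + TV/(1+r)^5
    = 1.58229 + 1.60489 + 1.62782 + 1.65107 + 1.67466 + 27.18099 = 35.32171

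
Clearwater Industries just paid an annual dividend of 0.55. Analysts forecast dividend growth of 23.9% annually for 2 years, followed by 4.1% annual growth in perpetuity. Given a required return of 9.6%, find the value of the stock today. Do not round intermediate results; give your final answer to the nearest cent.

14.63

D_1 = 0.68145
D_2 = 0.84432
Terminal value at year 2: TV = D_2×(1+g_2)/(r−g_2) = 0.87893/0.055 = 15.98061
P_0 = D_1/(1+r)^1 + D_2/(1+r)^2 + TV/(1+r)^2
    = 0.62176 + 0.70288 + 13.30369 = 14.62834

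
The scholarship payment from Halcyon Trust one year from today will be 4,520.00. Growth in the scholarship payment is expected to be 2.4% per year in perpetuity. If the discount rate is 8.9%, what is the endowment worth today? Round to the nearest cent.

69538.46

Growing perpetuity: P = D₁ / (r − g) = 4,520.0000 / (0.089 − 0.024) = 69,538.46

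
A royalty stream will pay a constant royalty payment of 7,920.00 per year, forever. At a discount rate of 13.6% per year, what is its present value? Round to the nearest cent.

58235.29

Level perpetuity: PV = C / r = 7,920.00 / 0.136 = 58,235.29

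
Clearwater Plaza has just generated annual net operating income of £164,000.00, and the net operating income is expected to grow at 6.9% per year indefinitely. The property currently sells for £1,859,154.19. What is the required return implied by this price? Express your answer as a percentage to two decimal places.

D₁ = £164,000.00 × 1.069 = £175,316.0000
P = D₁/(r − g) ⇒ r = D₁/P + g = £175,316.0000/£1,859,154.19 + 0.069 = 0.094299 + 0.069 = 0.163299

16.33%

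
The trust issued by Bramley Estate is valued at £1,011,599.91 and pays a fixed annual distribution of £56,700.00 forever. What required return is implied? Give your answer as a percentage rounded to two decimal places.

P = C/r ⇒ r = C/P = £56,700.00/£1,011,599.91 = 0.056050

5.60%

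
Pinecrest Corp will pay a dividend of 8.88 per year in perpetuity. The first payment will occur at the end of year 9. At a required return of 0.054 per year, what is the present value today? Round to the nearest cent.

107.97

Value at end of year 8: C / r = 8.88 / 0.054 = 164.4444
Discount to today: PV = 164.4444 / (1 + 0.054)^8 = 164.4444 / 1.523088 = 107.97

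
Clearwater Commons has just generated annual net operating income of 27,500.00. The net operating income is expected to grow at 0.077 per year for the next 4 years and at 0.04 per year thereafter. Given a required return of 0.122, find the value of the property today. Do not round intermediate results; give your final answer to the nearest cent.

D_1 = 29617.50000
D_2 = 31898.04750
D_3 = 34354.19716
D_4 = 36999.47034
Terminal value at year 4: TV = D_4×(1+g_2)/(r−g_2) = 38479.44915/0.082 = 469261.57503
P_0 = D_1/(1+r)^1 + D_2/(1+r)^2 + D_3/(1+r)^3 + D_4/(1+r)^4 + TV/(1+r)^4
    = 26397.05882 + 25338.35326 + 24322.10914 + 23346.62348 + 296103.51731 = 395507.66201

395507.66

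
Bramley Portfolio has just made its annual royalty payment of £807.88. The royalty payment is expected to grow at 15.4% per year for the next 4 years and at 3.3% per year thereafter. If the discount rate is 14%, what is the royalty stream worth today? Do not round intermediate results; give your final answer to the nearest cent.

D_1 = 932.29352
D_2 = 1075.86672
D_3 = 1241.55020
D_4 = 1432.74893
Terminal value at year 4: TV = D_4×(1+g_2)/(r−g_2) = 1480.02964/0.107 = 13832.05273
P_0 = D_1/(1+r)^1 + D_2/(1+r)^2 + D_3/(1+r)^3 + D_4/(1+r)^4 + TV/(1+r)^4
    = 817.80133 + 827.84451 + 838.01102 + 848.30238 + 8189.68562 = 11521.64486

£11521.64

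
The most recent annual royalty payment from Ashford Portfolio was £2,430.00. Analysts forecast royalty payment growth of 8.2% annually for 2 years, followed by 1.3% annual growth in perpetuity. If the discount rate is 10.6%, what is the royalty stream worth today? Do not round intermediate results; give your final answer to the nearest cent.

£30035.39

D_1 = 2629.26000
D_2 = 2844.85932
Terminal value at year 2: TV = D_2×(1+g_2)/(r−g_2) = 2881.84249/0.093 = 30987.55367
P_0 = D_1/(1+r)^1 + D_2/(1+r)^2 + TV/(1+r)^2
    = 2377.26944 + 2325.68312 + 25332.44089 = 30035.39346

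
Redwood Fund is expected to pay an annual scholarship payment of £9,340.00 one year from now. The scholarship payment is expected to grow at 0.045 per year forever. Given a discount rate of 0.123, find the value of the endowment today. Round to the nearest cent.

Growing perpetuity: P = D₁ / (r − g) = £9,340.0000 / (0.123 − 0.045) = £119,743.59

£119743.59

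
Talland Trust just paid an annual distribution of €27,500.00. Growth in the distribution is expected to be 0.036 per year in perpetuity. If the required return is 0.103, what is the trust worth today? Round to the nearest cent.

€425223.88

D₁ = D₀ × (1 + g) = €27,500.00 × 1.036 = €28,490.0000
Growing perpetuity: P = D₁ / (r − g) = €28,490.0000 / (0.103 − 0.036) = €425,223.88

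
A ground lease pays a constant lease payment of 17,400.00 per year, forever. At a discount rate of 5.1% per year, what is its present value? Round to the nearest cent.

Level perpetuity: PV = C / r = 17,400.00 / 0.051 = 341,176.47

341176.47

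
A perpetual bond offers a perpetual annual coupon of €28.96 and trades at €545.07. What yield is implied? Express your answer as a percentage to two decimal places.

P = C/r ⇒ r = C/P = €28.96/€545.07 = 0.053131

5.31%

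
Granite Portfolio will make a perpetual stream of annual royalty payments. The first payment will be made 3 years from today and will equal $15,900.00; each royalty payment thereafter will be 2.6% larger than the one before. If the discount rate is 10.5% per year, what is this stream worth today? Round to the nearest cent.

Value at end of year 2: C₁ / (r − g) = $15,900.00 / (0.105 − 0.026) = $201,265.8228
Discount to today: PV = $201,265.8228 / (1 + 0.105)^2 = $201,265.8228 / 1.221025 = $164,833.50

$164833.50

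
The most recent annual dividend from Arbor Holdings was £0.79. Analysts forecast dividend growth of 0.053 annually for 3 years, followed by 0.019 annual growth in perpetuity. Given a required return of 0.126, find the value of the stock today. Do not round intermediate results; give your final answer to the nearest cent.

£8.23

D_1 = 0.83187
D_2 = 0.87596
D_3 = 0.92238
Terminal value at year 3: TV = D_3×(1+g_2)/(r−g_2) = 0.93991/0.107 = 8.78421
P_0 = D_1/(1+r)^1 + D_2/(1+r)^2 + D_3/(1+r)^3 + TV/(1+r)^3
    = 0.73878 + 0.69089 + 0.64610 + 6.15301 = 8.22877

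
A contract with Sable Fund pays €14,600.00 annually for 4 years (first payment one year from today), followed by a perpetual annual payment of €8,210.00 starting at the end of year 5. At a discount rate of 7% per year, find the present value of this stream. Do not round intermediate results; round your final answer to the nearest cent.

€138929.99

PV of 4-year annuity: €14,600.00 × [1 − (1+0.07)^−4] / 0.07 = 49453.28434
Perpetuity value at year 4: €8,210.00 / 0.07 = 117285.71429
PV of perpetuity: 117285.71429 / (1+0.07)^4 = 89476.70987
Total PV = 49453.28434 + 89476.70987 = 138929.99421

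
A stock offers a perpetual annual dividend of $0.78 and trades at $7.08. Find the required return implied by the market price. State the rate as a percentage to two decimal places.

11.02%

P = C/r ⇒ r = C/P = $0.78/$7.08 = 0.110169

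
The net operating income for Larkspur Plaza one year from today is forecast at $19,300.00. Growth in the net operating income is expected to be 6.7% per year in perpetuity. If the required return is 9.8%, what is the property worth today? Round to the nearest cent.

Growing perpetuity: P = D₁ / (r − g) = $19,300.0000 / (0.098 − 0.067) = $622,580.65

$622580.65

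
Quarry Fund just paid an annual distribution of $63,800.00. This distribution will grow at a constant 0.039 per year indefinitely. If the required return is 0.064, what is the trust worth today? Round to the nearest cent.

$2651528.00

D₁ = D₀ × (1 + g) = $63,800.00 × 1.039 = $66,288.2000
Growing perpetuity: P = D₁ / (r − g) = $66,288.2000 / (0.064 − 0.039) = $2,651,528.00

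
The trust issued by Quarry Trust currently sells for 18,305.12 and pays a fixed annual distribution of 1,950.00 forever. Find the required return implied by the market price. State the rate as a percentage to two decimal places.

10.65%

P = C/r ⇒ r = C/P = 1,950.00/18,305.12 = 0.106528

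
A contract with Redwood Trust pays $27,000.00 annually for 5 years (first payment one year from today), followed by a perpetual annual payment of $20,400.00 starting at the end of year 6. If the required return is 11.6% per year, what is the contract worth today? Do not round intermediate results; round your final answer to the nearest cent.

$199891.25

PV of 5-year annuity: $27,000.00 × [1 − (1+0.116)^−5] / 0.116 = 98301.19194
Perpetuity value at year 5: $20,400.00 / 0.116 = 175862.06897
PV of perpetuity: 175862.06897 / (1+0.116)^5 = 101590.05728
Total PV = 98301.19194 + 101590.05728 = 199891.24922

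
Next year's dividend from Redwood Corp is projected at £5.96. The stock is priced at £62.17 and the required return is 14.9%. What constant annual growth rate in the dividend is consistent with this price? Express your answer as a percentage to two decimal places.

5.31%

P = D₁/(r−g) ⇒ g = r − D₁/P = 0.149 − £5.96/£62.17 = 0.053134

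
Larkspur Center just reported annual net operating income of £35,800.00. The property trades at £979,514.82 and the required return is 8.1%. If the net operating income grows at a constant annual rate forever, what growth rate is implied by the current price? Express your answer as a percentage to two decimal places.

4.29%

P = D₀(1+g)/(r−g) ⇒ P(r−g) = D₀(1+g) ⇒ g(P+D₀) = P·r − D₀
g = (P·r − D₀)/(P + D₀) = (£979,514.82×0.081 − £35,800.00) / (£979,514.82 + £35,800.00) = 0.042884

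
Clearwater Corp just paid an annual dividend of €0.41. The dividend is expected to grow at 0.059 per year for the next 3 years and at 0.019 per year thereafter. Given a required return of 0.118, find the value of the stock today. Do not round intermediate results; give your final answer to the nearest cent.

D_1 = 0.43419
D_2 = 0.45981
D_3 = 0.48694
Terminal value at year 3: TV = D_3×(1+g_2)/(r−g_2) = 0.49619/0.099 = 5.01200
P_0 = D_1/(1+r)^1 + D_2/(1+r)^2 + D_3/(1+r)^3 + TV/(1+r)^3
    = 0.38836 + 0.36787 + 0.34845 + 3.58662 = 4.69131

€4.69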